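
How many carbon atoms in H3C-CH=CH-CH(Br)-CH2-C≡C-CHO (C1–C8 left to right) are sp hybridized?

2

C1: sp3
C2: sp2
C3: sp2
C4: sp3
C5: sp3
C6: sp ✓
C7: sp ✓
C8: sp2
C6, C7 → 2 sp carbons.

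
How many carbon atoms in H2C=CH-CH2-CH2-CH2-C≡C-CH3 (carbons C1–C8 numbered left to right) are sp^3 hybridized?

4

C1: sp2
C2: sp2
C3: sp3 ✓
C4: sp3 ✓
C5: sp3 ✓
C6: sp
C7: sp
C8: sp3 ✓
C3, C4, C5, C8 → 4 sp3 carbons.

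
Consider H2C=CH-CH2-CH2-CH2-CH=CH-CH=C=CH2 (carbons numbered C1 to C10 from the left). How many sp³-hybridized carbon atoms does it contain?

3

C1: sp2
C2: sp2
C3: sp3 ✓
C4: sp3 ✓
C5: sp3 ✓
C6: sp2
C7: sp2
C8: sp2
C9: sp
C10: sp2
C3, C4, C5 → 3 sp3 carbons.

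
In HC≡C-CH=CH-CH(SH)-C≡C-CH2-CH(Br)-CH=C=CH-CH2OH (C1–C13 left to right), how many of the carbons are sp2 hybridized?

C1: sp
C2: sp
C3: sp2 ✓
C4: sp2 ✓
C5: sp3
C6: sp
C7: sp
C8: sp3
C9: sp3
C10: sp2 ✓
C11: sp
C12: sp2 ✓
C13: sp3
C3, C4, C10, C12 → 4 sp2 carbons.

4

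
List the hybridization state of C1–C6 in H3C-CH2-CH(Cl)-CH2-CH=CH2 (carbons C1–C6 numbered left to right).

C1 sp3, C2 sp3, C3 sp3, C4 sp3, C5 sp2, C6 sp2

C1 (4 σ bonds) has steric number 4: sp3.
C2 — 4 σ bonds. Steric number 4, so sp3.
C3: 4 σ bonds — 4 electron domains, sp3.
C4 (4 σ bonds) has steric number 4: sp3.
C5 — 3 σ bonds, plus one π bond. Steric number 3, so sp2.
C6 — 3 σ bonds, plus one π bond. Steric number 3, so sp2.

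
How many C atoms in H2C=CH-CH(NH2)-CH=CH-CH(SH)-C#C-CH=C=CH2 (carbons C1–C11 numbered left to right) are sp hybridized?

3

C1: sp2
C2: sp2
C3: sp3
C4: sp2
C5: sp2
C6: sp3
C7: sp ✓
C8: sp ✓
C9: sp2
C10: sp ✓
C11: sp2
C7, C8, C10 → 3 sp carbons.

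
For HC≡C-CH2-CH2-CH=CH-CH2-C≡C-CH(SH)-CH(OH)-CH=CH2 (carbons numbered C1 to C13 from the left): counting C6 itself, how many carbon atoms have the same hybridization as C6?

C6 is sp2 (one π bond).
C1: sp
C2: sp
C3: sp3
C4: sp3
C5: sp2 ✓
C6: sp2 ✓
C7: sp3
C8: sp
C9: sp
C10: sp3
C11: sp3
C12: sp2 ✓
C13: sp2 ✓
4 carbons are sp2.

4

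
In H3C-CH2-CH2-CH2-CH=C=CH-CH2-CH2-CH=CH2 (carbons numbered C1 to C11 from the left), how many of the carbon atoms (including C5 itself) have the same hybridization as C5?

C5 is sp2 (one π bond).
C1: sp3
C2: sp3
C3: sp3
C4: sp3
C5: sp2 ✓
C6: sp
C7: sp2 ✓
C8: sp3
C9: sp3
C10: sp2 ✓
C11: sp2 ✓
4 carbons are sp2.

4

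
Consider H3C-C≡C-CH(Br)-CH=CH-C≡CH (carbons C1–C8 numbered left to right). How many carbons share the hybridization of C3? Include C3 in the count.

4

C3 is sp (two π bonds).
C1: sp3
C2: sp ✓
C3: sp ✓
C4: sp3
C5: sp2
C6: sp2
C7: sp ✓
C8: sp ✓
4 carbons are sp.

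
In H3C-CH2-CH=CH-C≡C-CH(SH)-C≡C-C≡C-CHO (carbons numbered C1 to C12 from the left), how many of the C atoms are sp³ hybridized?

3

C1: sp3 ✓
C2: sp3 ✓
C3: sp2
C4: sp2
C5: sp
C6: sp
C7: sp3 ✓
C8: sp
C9: sp
C10: sp
C11: sp
C12: sp2
C1, C2, C7 → 3 sp3 carbons.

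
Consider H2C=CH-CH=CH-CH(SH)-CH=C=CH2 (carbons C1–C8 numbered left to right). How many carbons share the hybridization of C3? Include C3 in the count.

C3 is sp2 (one π bond).
C1: sp2 ✓
C2: sp2 ✓
C3: sp2 ✓
C4: sp2 ✓
C5: sp3
C6: sp2 ✓
C7: sp
C8: sp2 ✓
6 carbons are sp2.

6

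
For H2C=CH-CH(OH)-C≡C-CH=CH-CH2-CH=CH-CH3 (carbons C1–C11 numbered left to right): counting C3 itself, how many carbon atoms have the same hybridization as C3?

3

C3 is sp3 (only σ bonds).
C1: sp2
C2: sp2
C3: sp3 ✓
C4: sp
C5: sp
C6: sp2
C7: sp2
C8: sp3 ✓
C9: sp2
C10: sp2
C11: sp3 ✓
3 carbons are sp3.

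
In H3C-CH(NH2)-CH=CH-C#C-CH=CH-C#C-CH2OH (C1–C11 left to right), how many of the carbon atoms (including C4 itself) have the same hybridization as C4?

4

C4 is sp2 (one π bond).
C1: sp3
C2: sp3
C3: sp2 ✓
C4: sp2 ✓
C5: sp
C6: sp
C7: sp2 ✓
C8: sp2 ✓
C9: sp
C10: sp
C11: sp3
4 carbons are sp2.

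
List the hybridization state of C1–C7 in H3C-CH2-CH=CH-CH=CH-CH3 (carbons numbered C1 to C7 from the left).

C1 sp3, C2 sp3, C3 sp2, C4 sp2, C5 sp2, C6 sp2, C7 sp3

C1 (4 σ bonds) has steric number 4: sp3.
C2 (4 σ bonds) has steric number 4: sp3.
C3 has 3 σ bonds, plus one π bond: steric number 3 → sp2.
C4 (3 σ bonds, plus one π bond) has steric number 3: sp2.
C5 carries 3 σ bonds, plus one π bond, giving a steric number of 3, so it is sp2.
C6 has 3 σ bonds, plus one π bond: steric number 3 → sp2.
C7 — 4 σ bonds. Steric number 4, so sp3.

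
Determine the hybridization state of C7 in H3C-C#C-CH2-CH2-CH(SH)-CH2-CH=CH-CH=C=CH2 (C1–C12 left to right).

sp^3

C7 carries 4 σ bonds, giving a steric number of 4, so it is sp3.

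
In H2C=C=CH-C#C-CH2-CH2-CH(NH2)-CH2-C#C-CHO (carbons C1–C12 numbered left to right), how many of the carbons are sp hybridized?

C1: sp2
C2: sp ✓
C3: sp2
C4: sp ✓
C5: sp ✓
C6: sp3
C7: sp3
C8: sp3
C9: sp3
C10: sp ✓
C11: sp ✓
C12: sp2
C2, C4, C5, C10, C11 → 5 sp carbons.

5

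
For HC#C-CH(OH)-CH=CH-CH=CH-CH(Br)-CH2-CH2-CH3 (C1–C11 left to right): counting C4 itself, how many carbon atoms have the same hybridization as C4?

C4 is sp2 (one π bond).
C1: sp
C2: sp
C3: sp3
C4: sp2 ✓
C5: sp2 ✓
C6: sp2 ✓
C7: sp2 ✓
C8: sp3
C9: sp3
C10: sp3
C11: sp3
4 carbons are sp2.

4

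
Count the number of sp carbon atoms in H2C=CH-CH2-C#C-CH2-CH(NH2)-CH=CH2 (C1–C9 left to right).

2

C1: sp2
C2: sp2
C3: sp3
C4: sp ✓
C5: sp ✓
C6: sp3
C7: sp3
C8: sp2
C9: sp2
C4, C5 → 2 sp carbons.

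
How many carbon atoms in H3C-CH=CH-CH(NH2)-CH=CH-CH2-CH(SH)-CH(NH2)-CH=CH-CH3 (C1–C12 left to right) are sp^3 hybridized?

6

C1: sp3 ✓
C2: sp2
C3: sp2
C4: sp3 ✓
C5: sp2
C6: sp2
C7: sp3 ✓
C8: sp3 ✓
C9: sp3 ✓
C10: sp2
C11: sp2
C12: sp3 ✓
C1, C4, C7, C8, C9, C12 → 6 sp3 carbons.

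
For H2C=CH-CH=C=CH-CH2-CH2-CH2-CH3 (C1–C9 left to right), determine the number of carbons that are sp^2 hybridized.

4

C1: sp2 ✓
C2: sp2 ✓
C3: sp2 ✓
C4: sp
C5: sp2 ✓
C6: sp3
C7: sp3
C8: sp3
C9: sp3
C1, C2, C3, C5 → 4 sp2 carbons.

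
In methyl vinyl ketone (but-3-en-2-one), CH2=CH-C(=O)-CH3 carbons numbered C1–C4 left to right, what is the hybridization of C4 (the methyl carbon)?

C4 (the methyl carbon) — 4 σ bonds. Steric number 4, so sp3.

sp3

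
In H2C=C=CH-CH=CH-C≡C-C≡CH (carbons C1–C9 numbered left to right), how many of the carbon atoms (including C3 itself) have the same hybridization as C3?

C3 is sp2 (one π bond).
C1: sp2 ✓
C2: sp
C3: sp2 ✓
C4: sp2 ✓
C5: sp2 ✓
C6: sp
C7: sp
C8: sp
C9: sp
4 carbons are sp2.

4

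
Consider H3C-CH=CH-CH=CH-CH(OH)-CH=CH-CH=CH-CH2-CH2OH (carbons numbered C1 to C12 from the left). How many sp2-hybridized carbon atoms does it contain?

8

C1: sp3
C2: sp2 ✓
C3: sp2 ✓
C4: sp2 ✓
C5: sp2 ✓
C6: sp3
C7: sp2 ✓
C8: sp2 ✓
C9: sp2 ✓
C10: sp2 ✓
C11: sp3
C12: sp3
C2, C3, C4, C5, C7, C8, C9, C10 → 8 sp2 carbons.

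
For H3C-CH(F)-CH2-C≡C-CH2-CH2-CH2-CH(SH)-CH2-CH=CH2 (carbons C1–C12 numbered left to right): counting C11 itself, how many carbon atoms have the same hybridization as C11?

2

C11 is sp2 (one π bond).
C1: sp3
C2: sp3
C3: sp3
C4: sp
C5: sp
C6: sp3
C7: sp3
C8: sp3
C9: sp3
C10: sp3
C11: sp2 ✓
C12: sp2 ✓
2 carbons are sp2.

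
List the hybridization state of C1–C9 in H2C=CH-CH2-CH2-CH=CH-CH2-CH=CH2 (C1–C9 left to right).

C1 sp2, C2 sp2, C3 sp3, C4 sp3, C5 sp2, C6 sp2, C7 sp3, C8 sp2, C9 sp2

C1: 3 σ bonds, plus one π bond — 3 electron domains, sp2.
C2: 3 σ bonds, plus one π bond — 3 electron domains, sp2.
C3 (4 σ bonds) has steric number 4: sp3.
C4 — 4 σ bonds. Steric number 4, so sp3.
C5 — 3 σ bonds, plus one π bond. Steric number 3, so sp2.
C6: 3 σ bonds, plus one π bond; 3 regions of electron density → sp2.
C7 carries 4 σ bonds, giving a steric number of 4, so it is sp3.
C8 (3 σ bonds, plus one π bond) has steric number 3: sp2.
C9 is sp2: 3 σ bonds, plus one π bond, 3 electron-density regions.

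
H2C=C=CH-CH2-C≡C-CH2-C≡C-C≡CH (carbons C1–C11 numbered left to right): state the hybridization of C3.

C3 has 3 σ bonds, plus one π bond: steric number 3 → sp2.

sp2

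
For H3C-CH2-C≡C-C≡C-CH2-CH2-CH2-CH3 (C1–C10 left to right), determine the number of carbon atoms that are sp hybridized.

4

C1: sp3
C2: sp3
C3: sp ✓
C4: sp ✓
C5: sp ✓
C6: sp ✓
C7: sp3
C8: sp3
C9: sp3
C10: sp3
C3, C4, C5, C6 → 4 sp carbons.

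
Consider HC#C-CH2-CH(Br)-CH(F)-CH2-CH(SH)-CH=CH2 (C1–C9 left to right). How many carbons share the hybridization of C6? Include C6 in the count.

C6 is sp3 (only σ bonds).
C1: sp
C2: sp
C3: sp3 ✓
C4: sp3 ✓
C5: sp3 ✓
C6: sp3 ✓
C7: sp3 ✓
C8: sp2
C9: sp2
5 carbons are sp3.

5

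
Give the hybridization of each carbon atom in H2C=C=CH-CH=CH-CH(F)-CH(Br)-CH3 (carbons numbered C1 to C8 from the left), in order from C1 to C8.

C1 sp2, C2 sp, C3 sp2, C4 sp2, C5 sp2, C6 sp3, C7 sp3, C8 sp3

C1 (3 σ bonds, plus one π bond) has steric number 3: sp2.
C2 carries 2 σ bonds, plus two π bonds, giving a steric number of 2, so it is sp.
C3 has 3 σ bonds, plus one π bond: steric number 3 → sp2.
C4: 3 σ bonds, plus one π bond; 3 regions of electron density → sp2.
C5: 3 σ bonds, plus one π bond — 3 electron domains, sp2.
C6 — 4 σ bonds. Steric number 4, so sp3.
C7 is sp3: 4 σ bonds, 4 electron-density regions.
C8: 4 σ bonds; 4 regions of electron density → sp3.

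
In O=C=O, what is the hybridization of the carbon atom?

Two σ bonds, two π bonds → steric number 2 → sp.

sp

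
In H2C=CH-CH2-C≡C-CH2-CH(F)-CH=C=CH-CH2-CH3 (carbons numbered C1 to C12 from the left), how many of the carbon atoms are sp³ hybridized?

C1: sp2
C2: sp2
C3: sp3 ✓
C4: sp
C5: sp
C6: sp3 ✓
C7: sp3 ✓
C8: sp2
C9: sp
C10: sp2
C11: sp3 ✓
C12: sp3 ✓
C3, C6, C7, C11, C12 → 5 sp3 carbons.

5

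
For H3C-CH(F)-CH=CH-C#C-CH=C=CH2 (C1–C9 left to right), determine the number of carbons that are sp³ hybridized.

2

C1: sp3 ✓
C2: sp3 ✓
C3: sp2
C4: sp2
C5: sp
C6: sp
C7: sp2
C8: sp
C9: sp2
C1, C2 → 2 sp3 carbons.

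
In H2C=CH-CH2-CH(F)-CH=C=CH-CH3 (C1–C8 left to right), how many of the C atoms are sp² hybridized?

4

C1: sp2 ✓
C2: sp2 ✓
C3: sp3
C4: sp3
C5: sp2 ✓
C6: sp
C7: sp2 ✓
C8: sp3
C1, C2, C5, C7 → 4 sp2 carbons.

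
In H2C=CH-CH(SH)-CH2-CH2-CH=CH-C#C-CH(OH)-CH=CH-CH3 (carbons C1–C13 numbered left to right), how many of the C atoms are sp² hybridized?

6

C1: sp2 ✓
C2: sp2 ✓
C3: sp3
C4: sp3
C5: sp3
C6: sp2 ✓
C7: sp2 ✓
C8: sp
C9: sp
C10: sp3
C11: sp2 ✓
C12: sp2 ✓
C13: sp3
C1, C2, C6, C7, C11, C12 → 6 sp2 carbons.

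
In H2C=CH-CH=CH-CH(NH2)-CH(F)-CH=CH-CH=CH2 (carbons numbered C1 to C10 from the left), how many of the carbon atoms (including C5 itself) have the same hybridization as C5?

2

C5 is sp3 (only σ bonds).
C1: sp2
C2: sp2
C3: sp2
C4: sp2
C5: sp3 ✓
C6: sp3 ✓
C7: sp2
C8: sp2
C9: sp2
C10: sp2
2 carbons are sp3.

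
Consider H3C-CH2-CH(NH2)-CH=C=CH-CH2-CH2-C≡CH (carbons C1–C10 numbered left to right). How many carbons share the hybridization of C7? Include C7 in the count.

C7 is sp3 (only σ bonds).
C1: sp3 ✓
C2: sp3 ✓
C3: sp3 ✓
C4: sp2
C5: sp
C6: sp2
C7: sp3 ✓
C8: sp3 ✓
C9: sp
C10: sp
5 carbons are sp3.

5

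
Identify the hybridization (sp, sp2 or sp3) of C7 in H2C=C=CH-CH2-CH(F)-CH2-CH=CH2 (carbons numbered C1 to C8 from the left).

sp2

C7 is sp2: 3 σ bonds, plus one π bond, 3 electron-density regions.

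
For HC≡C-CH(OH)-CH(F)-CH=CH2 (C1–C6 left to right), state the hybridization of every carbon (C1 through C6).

C1 sp, C2 sp, C3 sp3, C4 sp3, C5 sp2, C6 sp2

C1 carries 2 σ bonds, plus two π bonds, giving a steric number of 2, so it is sp.
C2 has 2 σ bonds, plus two π bonds: steric number 2 → sp.
C3 carries 4 σ bonds, giving a steric number of 4, so it is sp3.
C4 carries 4 σ bonds, giving a steric number of 4, so it is sp3.
C5: 3 σ bonds, plus one π bond; 3 regions of electron density → sp2.
C6: 3 σ bonds, plus one π bond — 3 electron domains, sp2.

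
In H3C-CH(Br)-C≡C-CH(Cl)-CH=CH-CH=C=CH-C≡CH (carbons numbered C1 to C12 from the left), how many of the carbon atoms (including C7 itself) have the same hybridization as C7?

C7 is sp2 (one π bond).
C1: sp3
C2: sp3
C3: sp
C4: sp
C5: sp3
C6: sp2 ✓
C7: sp2 ✓
C8: sp2 ✓
C9: sp
C10: sp2 ✓
C11: sp
C12: sp
4 carbons are sp2.

4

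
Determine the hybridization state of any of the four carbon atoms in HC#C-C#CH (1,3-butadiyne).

sp

Every carbon is part of a C≡C triple bond: two σ regions → sp.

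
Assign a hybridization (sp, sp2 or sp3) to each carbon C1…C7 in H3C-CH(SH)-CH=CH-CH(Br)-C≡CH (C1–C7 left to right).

C1 has 4 σ bonds: steric number 4 → sp3.
C2 carries 4 σ bonds, giving a steric number of 4, so it is sp3.
C3 carries 3 σ bonds, plus one π bond, giving a steric number of 3, so it is sp2.
C4: 3 σ bonds, plus one π bond; 3 regions of electron density → sp2.
C5: 4 σ bonds — 4 electron domains, sp3.
C6 has 2 σ bonds, plus two π bonds: steric number 2 → sp.
C7 has 2 σ bonds, plus two π bonds: steric number 2 → sp.

C1 sp3, C2 sp3, C3 sp2, C4 sp2, C5 sp3, C6 sp, C7 sp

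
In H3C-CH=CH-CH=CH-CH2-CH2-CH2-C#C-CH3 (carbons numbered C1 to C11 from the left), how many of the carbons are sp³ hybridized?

5

C1: sp3 ✓
C2: sp2
C3: sp2
C4: sp2
C5: sp2
C6: sp3 ✓
C7: sp3 ✓
C8: sp3 ✓
C9: sp
C10: sp
C11: sp3 ✓
C1, C6, C7, C8, C11 → 5 sp3 carbons.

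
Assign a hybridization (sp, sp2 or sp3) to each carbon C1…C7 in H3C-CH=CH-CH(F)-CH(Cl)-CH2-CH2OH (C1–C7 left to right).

C1 sp3, C2 sp2, C3 sp2, C4 sp3, C5 sp3, C6 sp3, C7 sp3

C1: 4 σ bonds; 4 regions of electron density → sp3.
C2 (3 σ bonds, plus one π bond) has steric number 3: sp2.
C3 is sp2: 3 σ bonds, plus one π bond, 3 electron-density regions.
C4 — 4 σ bonds. Steric number 4, so sp3.
C5 has 4 σ bonds: steric number 4 → sp3.
C6 (4 σ bonds) has steric number 4: sp3.
C7 has 4 σ bonds: steric number 4 → sp3.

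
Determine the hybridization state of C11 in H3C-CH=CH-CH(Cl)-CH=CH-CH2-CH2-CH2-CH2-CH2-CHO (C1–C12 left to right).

C11 carries 4 σ bonds, giving a steric number of 4, so it is sp3.

sp³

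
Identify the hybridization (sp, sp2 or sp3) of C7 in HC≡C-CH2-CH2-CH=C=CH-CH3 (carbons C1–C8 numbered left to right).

C7 is sp2: 3 σ bonds, plus one π bond, 3 electron-density regions.

sp^2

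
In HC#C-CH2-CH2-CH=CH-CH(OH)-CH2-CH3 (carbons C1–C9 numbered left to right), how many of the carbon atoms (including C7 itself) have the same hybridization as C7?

5

C7 is sp3 (only σ bonds).
C1: sp
C2: sp
C3: sp3 ✓
C4: sp3 ✓
C5: sp2
C6: sp2
C7: sp3 ✓
C8: sp3 ✓
C9: sp3 ✓
5 carbons are sp3.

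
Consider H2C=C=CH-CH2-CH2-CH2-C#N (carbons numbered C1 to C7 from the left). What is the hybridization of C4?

sp³

C4 (4 σ bonds) has steric number 4: sp3.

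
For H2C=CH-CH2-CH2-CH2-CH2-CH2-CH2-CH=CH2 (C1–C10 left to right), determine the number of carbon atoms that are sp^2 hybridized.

4

C1: sp2 ✓
C2: sp2 ✓
C3: sp3
C4: sp3
C5: sp3
C6: sp3
C7: sp3
C8: sp3
C9: sp2 ✓
C10: sp2 ✓
C1, C2, C9, C10 → 4 sp2 carbons.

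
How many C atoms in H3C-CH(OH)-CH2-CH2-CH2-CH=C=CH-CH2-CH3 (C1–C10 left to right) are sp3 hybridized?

7

C1: sp3 ✓
C2: sp3 ✓
C3: sp3 ✓
C4: sp3 ✓
C5: sp3 ✓
C6: sp2
C7: sp
C8: sp2
C9: sp3 ✓
C10: sp3 ✓
C1, C2, C3, C4, C5, C9, C10 → 7 sp3 carbons.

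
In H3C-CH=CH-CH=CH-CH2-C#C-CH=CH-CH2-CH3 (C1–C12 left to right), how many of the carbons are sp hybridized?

C1: sp3
C2: sp2
C3: sp2
C4: sp2
C5: sp2
C6: sp3
C7: sp ✓
C8: sp ✓
C9: sp2
C10: sp2
C11: sp3
C12: sp3
C7, C8 → 2 sp carbons.

2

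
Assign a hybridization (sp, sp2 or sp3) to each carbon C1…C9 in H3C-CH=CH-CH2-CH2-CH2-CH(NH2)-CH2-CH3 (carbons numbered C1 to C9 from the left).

C1 (4 σ bonds) has steric number 4: sp3.
C2 (3 σ bonds, plus one π bond) has steric number 3: sp2.
C3: 3 σ bonds, plus one π bond; 3 regions of electron density → sp2.
C4 (4 σ bonds) has steric number 4: sp3.
C5 is sp3: 4 σ bonds, 4 electron-density regions.
C6 (4 σ bonds) has steric number 4: sp3.
C7 is sp3: 4 σ bonds, 4 electron-density regions.
C8 is sp3: 4 σ bonds, 4 electron-density regions.
C9 — 4 σ bonds. Steric number 4, so sp3.

C1 sp3, C2 sp2, C3 sp2, C4 sp3, C5 sp3, C6 sp3, C7 sp3, C8 sp3, C9 sp3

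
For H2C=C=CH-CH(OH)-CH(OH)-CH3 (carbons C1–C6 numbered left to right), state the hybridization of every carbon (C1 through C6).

C1 sp2, C2 sp, C3 sp2, C4 sp3, C5 sp3, C6 sp3

C1 carries 3 σ bonds, plus one π bond, giving a steric number of 3, so it is sp2.
C2 (2 σ bonds, plus two π bonds) has steric number 2: sp.
C3 (3 σ bonds, plus one π bond) has steric number 3: sp2.
C4 — 4 σ bonds. Steric number 4, so sp3.
C5 — 4 σ bonds. Steric number 4, so sp3.
C6: 4 σ bonds — 4 electron domains, sp3.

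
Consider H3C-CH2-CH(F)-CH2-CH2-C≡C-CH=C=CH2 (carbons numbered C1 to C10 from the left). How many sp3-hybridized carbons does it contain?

5

C1: sp3 ✓
C2: sp3 ✓
C3: sp3 ✓
C4: sp3 ✓
C5: sp3 ✓
C6: sp
C7: sp
C8: sp2
C9: sp
C10: sp2
C1, C2, C3, C4, C5 → 5 sp3 carbons.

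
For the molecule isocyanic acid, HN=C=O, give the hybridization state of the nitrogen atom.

sp2

The nitrogen atom: 2 σ bonds and 1 lone pair, plus one π bond; 3 regions of electron density → sp2.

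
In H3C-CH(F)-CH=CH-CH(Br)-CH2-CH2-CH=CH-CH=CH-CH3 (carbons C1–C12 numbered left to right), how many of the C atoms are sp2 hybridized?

6

C1: sp3
C2: sp3
C3: sp2 ✓
C4: sp2 ✓
C5: sp3
C6: sp3
C7: sp3
C8: sp2 ✓
C9: sp2 ✓
C10: sp2 ✓
C11: sp2 ✓
C12: sp3
C3, C4, C8, C9, C10, C11 → 6 sp2 carbons.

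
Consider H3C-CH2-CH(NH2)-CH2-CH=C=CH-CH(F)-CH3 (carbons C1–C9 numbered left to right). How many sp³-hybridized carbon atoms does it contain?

C1: sp3 ✓
C2: sp3 ✓
C3: sp3 ✓
C4: sp3 ✓
C5: sp2
C6: sp
C7: sp2
C8: sp3 ✓
C9: sp3 ✓
C1, C2, C3, C4, C8, C9 → 6 sp3 carbons.

6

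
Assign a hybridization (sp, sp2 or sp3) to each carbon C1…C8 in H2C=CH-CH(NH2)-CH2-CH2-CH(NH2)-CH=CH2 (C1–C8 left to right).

C1 carries 3 σ bonds, plus one π bond, giving a steric number of 3, so it is sp2.
C2: 3 σ bonds, plus one π bond; 3 regions of electron density → sp2.
C3: 4 σ bonds — 4 electron domains, sp3.
C4 is sp3: 4 σ bonds, 4 electron-density regions.
C5 — 4 σ bonds. Steric number 4, so sp3.
C6 is sp3: 4 σ bonds, 4 electron-density regions.
C7 — 3 σ bonds, plus one π bond. Steric number 3, so sp2.
C8 is sp2: 3 σ bonds, plus one π bond, 3 electron-density regions.

C1 sp2, C2 sp2, C3 sp3, C4 sp3, C5 sp3, C6 sp3, C7 sp2, C8 sp2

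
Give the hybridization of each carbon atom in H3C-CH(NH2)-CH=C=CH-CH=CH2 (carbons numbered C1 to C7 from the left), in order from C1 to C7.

C1 sp3, C2 sp3, C3 sp2, C4 sp, C5 sp2, C6 sp2, C7 sp2

C1 is sp3: 4 σ bonds, 4 electron-density regions.
C2 (4 σ bonds) has steric number 4: sp3.
C3 (3 σ bonds, plus one π bond) has steric number 3: sp2.
C4 is sp: 2 σ bonds, plus two π bonds, 2 electron-density regions.
C5 — 3 σ bonds, plus one π bond. Steric number 3, so sp2.
C6 carries 3 σ bonds, plus one π bond, giving a steric number of 3, so it is sp2.
C7: 3 σ bonds, plus one π bond — 3 electron domains, sp2.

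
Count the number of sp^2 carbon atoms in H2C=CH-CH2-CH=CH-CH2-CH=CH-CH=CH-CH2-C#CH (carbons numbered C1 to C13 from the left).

8

C1: sp2 ✓
C2: sp2 ✓
C3: sp3
C4: sp2 ✓
C5: sp2 ✓
C6: sp3
C7: sp2 ✓
C8: sp2 ✓
C9: sp2 ✓
C10: sp2 ✓
C11: sp3
C12: sp
C13: sp
C1, C2, C4, C5, C7, C8, C9, C10 → 8 sp2 carbons.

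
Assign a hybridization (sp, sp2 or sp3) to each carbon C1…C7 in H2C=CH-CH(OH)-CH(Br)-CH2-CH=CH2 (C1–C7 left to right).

C1: 3 σ bonds, plus one π bond; 3 regions of electron density → sp2.
C2: 3 σ bonds, plus one π bond; 3 regions of electron density → sp2.
C3 has 4 σ bonds: steric number 4 → sp3.
C4: 4 σ bonds — 4 electron domains, sp3.
C5 — 4 σ bonds. Steric number 4, so sp3.
C6: 3 σ bonds, plus one π bond — 3 electron domains, sp2.
C7 has 3 σ bonds, plus one π bond: steric number 3 → sp2.

C1 sp2, C2 sp2, C3 sp3, C4 sp3, C5 sp3, C6 sp2, C7 sp2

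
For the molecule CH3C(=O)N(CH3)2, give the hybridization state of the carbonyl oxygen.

sp^2

The carbonyl oxygen — 1 σ bond and 2 lone pairs, plus one π bond. Steric number 3, so sp2.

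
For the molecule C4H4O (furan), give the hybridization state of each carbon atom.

sp2

Each carbon atom: 3 σ bonds, plus one π bond; 3 regions of electron density → sp2.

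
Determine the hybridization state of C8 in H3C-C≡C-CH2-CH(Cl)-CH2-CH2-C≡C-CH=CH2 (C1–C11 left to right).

sp

C8 carries 2 σ bonds, plus two π bonds, giving a steric number of 2, so it is sp.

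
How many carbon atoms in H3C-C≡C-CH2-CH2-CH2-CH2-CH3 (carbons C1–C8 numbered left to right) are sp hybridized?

C1: sp3
C2: sp ✓
C3: sp ✓
C4: sp3
C5: sp3
C6: sp3
C7: sp3
C8: sp3
C2, C3 → 2 sp carbons.

2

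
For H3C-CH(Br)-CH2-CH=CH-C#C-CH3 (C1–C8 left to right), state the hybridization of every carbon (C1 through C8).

C1 sp3, C2 sp3, C3 sp3, C4 sp2, C5 sp2, C6 sp, C7 sp, C8 sp3

C1 carries 4 σ bonds, giving a steric number of 4, so it is sp3.
C2: 4 σ bonds; 4 regions of electron density → sp3.
C3 — 4 σ bonds. Steric number 4, so sp3.
C4 carries 3 σ bonds, plus one π bond, giving a steric number of 3, so it is sp2.
C5: 3 σ bonds, plus one π bond — 3 electron domains, sp2.
C6: 2 σ bonds, plus two π bonds; 2 regions of electron density → sp.
C7 has 2 σ bonds, plus two π bonds: steric number 2 → sp.
C8 carries 4 σ bonds, giving a steric number of 4, so it is sp3.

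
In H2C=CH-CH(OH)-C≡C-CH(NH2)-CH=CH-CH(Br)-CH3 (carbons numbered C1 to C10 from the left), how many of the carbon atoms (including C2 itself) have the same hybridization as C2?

C2 is sp2 (one π bond).
C1: sp2 ✓
C2: sp2 ✓
C3: sp3
C4: sp
C5: sp
C6: sp3
C7: sp2 ✓
C8: sp2 ✓
C9: sp3
C10: sp3
4 carbons are sp2.

4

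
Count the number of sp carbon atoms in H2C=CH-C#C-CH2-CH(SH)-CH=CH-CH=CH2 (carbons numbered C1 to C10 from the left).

2

C1: sp2
C2: sp2
C3: sp ✓
C4: sp ✓
C5: sp3
C6: sp3
C7: sp2
C8: sp2
C9: sp2
C10: sp2
C3, C4 → 2 sp carbons.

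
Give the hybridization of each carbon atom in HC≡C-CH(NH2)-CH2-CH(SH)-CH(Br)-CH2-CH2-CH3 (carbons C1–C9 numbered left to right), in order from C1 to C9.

C1 sp, C2 sp, C3 sp3, C4 sp3, C5 sp3, C6 sp3, C7 sp3, C8 sp3, C9 sp3

C1 carries 2 σ bonds, plus two π bonds, giving a steric number of 2, so it is sp.
C2 carries 2 σ bonds, plus two π bonds, giving a steric number of 2, so it is sp.
C3 — 4 σ bonds. Steric number 4, so sp3.
C4 (4 σ bonds) has steric number 4: sp3.
C5: 4 σ bonds — 4 electron domains, sp3.
C6: 4 σ bonds; 4 regions of electron density → sp3.
C7 (4 σ bonds) has steric number 4: sp3.
C8 (4 σ bonds) has steric number 4: sp3.
C9 has 4 σ bonds: steric number 4 → sp3.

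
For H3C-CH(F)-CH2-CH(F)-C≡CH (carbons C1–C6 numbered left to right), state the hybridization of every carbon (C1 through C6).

C1 sp3, C2 sp3, C3 sp3, C4 sp3, C5 sp, C6 sp

C1: 4 σ bonds; 4 regions of electron density → sp3.
C2 (4 σ bonds) has steric number 4: sp3.
C3 has 4 σ bonds: steric number 4 → sp3.
C4 carries 4 σ bonds, giving a steric number of 4, so it is sp3.
C5 carries 2 σ bonds, plus two π bonds, giving a steric number of 2, so it is sp.
C6 (2 σ bonds, plus two π bonds) has steric number 2: sp.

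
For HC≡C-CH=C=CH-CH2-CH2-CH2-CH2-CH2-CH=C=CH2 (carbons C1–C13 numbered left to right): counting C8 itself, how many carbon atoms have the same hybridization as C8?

C8 is sp3 (only σ bonds).
C1: sp
C2: sp
C3: sp2
C4: sp
C5: sp2
C6: sp3 ✓
C7: sp3 ✓
C8: sp3 ✓
C9: sp3 ✓
C10: sp3 ✓
C11: sp2
C12: sp
C13: sp2
5 carbons are sp3.

5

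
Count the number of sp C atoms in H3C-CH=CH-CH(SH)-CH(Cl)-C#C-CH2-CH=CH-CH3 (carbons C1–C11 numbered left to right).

2

C1: sp3
C2: sp2
C3: sp2
C4: sp3
C5: sp3
C6: sp ✓
C7: sp ✓
C8: sp3
C9: sp2
C10: sp2
C11: sp3
C6, C7 → 2 sp carbons.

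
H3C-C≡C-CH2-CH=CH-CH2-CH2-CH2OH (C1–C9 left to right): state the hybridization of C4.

sp³

C4 has 4 σ bonds: steric number 4 → sp3.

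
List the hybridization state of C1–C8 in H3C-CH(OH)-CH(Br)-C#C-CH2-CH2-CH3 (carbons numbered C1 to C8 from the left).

C1 sp3, C2 sp3, C3 sp3, C4 sp, C5 sp, C6 sp3, C7 sp3, C8 sp3

C1 has 4 σ bonds: steric number 4 → sp3.
C2 (4 σ bonds) has steric number 4: sp3.
C3 — 4 σ bonds. Steric number 4, so sp3.
C4 is sp: 2 σ bonds, plus two π bonds, 2 electron-density regions.
C5: 2 σ bonds, plus two π bonds — 2 electron domains, sp.
C6 is sp3: 4 σ bonds, 4 electron-density regions.
C7 — 4 σ bonds. Steric number 4, so sp3.
C8 is sp3: 4 σ bonds, 4 electron-density regions.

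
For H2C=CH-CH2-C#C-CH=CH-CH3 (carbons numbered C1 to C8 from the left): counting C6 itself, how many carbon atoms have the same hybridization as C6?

4

C6 is sp2 (one π bond).
C1: sp2 ✓
C2: sp2 ✓
C3: sp3
C4: sp
C5: sp
C6: sp2 ✓
C7: sp2 ✓
C8: sp3
4 carbons are sp2.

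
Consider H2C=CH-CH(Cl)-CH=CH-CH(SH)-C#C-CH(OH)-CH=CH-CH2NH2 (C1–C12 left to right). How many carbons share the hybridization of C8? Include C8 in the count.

2

C8 is sp (two π bonds).
C1: sp2
C2: sp2
C3: sp3
C4: sp2
C5: sp2
C6: sp3
C7: sp ✓
C8: sp ✓
C9: sp3
C10: sp2
C11: sp2
C12: sp3
2 carbons are sp.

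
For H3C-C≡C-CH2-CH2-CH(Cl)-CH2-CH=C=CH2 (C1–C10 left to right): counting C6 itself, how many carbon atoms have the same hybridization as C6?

5

C6 is sp3 (only σ bonds).
C1: sp3 ✓
C2: sp
C3: sp
C4: sp3 ✓
C5: sp3 ✓
C6: sp3 ✓
C7: sp3 ✓
C8: sp2
C9: sp
C10: sp2
5 carbons are sp3.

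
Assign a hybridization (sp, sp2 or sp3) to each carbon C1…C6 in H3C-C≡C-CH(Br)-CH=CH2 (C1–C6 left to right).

C1 (4 σ bonds) has steric number 4: sp3.
C2: 2 σ bonds, plus two π bonds — 2 electron domains, sp.
C3 has 2 σ bonds, plus two π bonds: steric number 2 → sp.
C4 is sp3: 4 σ bonds, 4 electron-density regions.
C5: 3 σ bonds, plus one π bond — 3 electron domains, sp2.
C6: 3 σ bonds, plus one π bond; 3 regions of electron density → sp2.

C1 sp3, C2 sp, C3 sp, C4 sp3, C5 sp2, C6 sp2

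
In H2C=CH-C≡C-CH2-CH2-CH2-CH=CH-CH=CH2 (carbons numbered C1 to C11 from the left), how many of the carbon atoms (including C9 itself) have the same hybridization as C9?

6

C9 is sp2 (one π bond).
C1: sp2 ✓
C2: sp2 ✓
C3: sp
C4: sp
C5: sp3
C6: sp3
C7: sp3
C8: sp2 ✓
C9: sp2 ✓
C10: sp2 ✓
C11: sp2 ✓
6 carbons are sp2.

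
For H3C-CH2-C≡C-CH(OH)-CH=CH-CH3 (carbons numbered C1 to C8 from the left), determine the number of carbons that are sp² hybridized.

2

C1: sp3
C2: sp3
C3: sp
C4: sp
C5: sp3
C6: sp2 ✓
C7: sp2 ✓
C8: sp3
C6, C7 → 2 sp2 carbons.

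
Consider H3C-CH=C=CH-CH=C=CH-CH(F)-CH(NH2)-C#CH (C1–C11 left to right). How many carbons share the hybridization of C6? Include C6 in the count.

4

C6 is sp (two π bonds).
C1: sp3
C2: sp2
C3: sp ✓
C4: sp2
C5: sp2
C6: sp ✓
C7: sp2
C8: sp3
C9: sp3
C10: sp ✓
C11: sp ✓
4 carbons are sp.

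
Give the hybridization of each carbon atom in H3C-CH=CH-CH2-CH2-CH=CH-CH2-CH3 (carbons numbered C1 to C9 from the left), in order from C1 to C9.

C1 sp3, C2 sp2, C3 sp2, C4 sp3, C5 sp3, C6 sp2, C7 sp2, C8 sp3, C9 sp3

C1 has 4 σ bonds: steric number 4 → sp3.
C2 carries 3 σ bonds, plus one π bond, giving a steric number of 3, so it is sp2.
C3 is sp2: 3 σ bonds, plus one π bond, 3 electron-density regions.
C4: 4 σ bonds — 4 electron domains, sp3.
C5 — 4 σ bonds. Steric number 4, so sp3.
C6: 3 σ bonds, plus one π bond — 3 electron domains, sp2.
C7 has 3 σ bonds, plus one π bond: steric number 3 → sp2.
C8 has 4 σ bonds: steric number 4 → sp3.
C9 has 4 σ bonds: steric number 4 → sp3.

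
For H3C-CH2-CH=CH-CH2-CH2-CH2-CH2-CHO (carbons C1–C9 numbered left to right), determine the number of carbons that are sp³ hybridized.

C1: sp3 ✓
C2: sp3 ✓
C3: sp2
C4: sp2
C5: sp3 ✓
C6: sp3 ✓
C7: sp3 ✓
C8: sp3 ✓
C9: sp2
C1, C2, C5, C6, C7, C8 → 6 sp3 carbons.

6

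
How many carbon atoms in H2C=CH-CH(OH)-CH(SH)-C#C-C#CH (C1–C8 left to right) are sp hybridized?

C1: sp2
C2: sp2
C3: sp3
C4: sp3
C5: sp ✓
C6: sp ✓
C7: sp ✓
C8: sp ✓
C5, C6, C7, C8 → 4 sp carbons.

4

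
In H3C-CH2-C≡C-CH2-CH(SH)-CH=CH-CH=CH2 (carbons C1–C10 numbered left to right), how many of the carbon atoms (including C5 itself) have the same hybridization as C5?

C5 is sp3 (only σ bonds).
C1: sp3 ✓
C2: sp3 ✓
C3: sp
C4: sp
C5: sp3 ✓
C6: sp3 ✓
C7: sp2
C8: sp2
C9: sp2
C10: sp2
4 carbons are sp3.

4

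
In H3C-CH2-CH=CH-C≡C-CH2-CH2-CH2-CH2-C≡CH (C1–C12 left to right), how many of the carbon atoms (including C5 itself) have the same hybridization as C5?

4

C5 is sp (two π bonds).
C1: sp3
C2: sp3
C3: sp2
C4: sp2
C5: sp ✓
C6: sp ✓
C7: sp3
C8: sp3
C9: sp3
C10: sp3
C11: sp ✓
C12: sp ✓
4 carbons are sp.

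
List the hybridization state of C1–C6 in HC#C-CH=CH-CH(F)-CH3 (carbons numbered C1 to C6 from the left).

C1 sp, C2 sp, C3 sp2, C4 sp2, C5 sp3, C6 sp3

C1: 2 σ bonds, plus two π bonds — 2 electron domains, sp.
C2 is sp: 2 σ bonds, plus two π bonds, 2 electron-density regions.
C3 is sp2: 3 σ bonds, plus one π bond, 3 electron-density regions.
C4 — 3 σ bonds, plus one π bond. Steric number 3, so sp2.
C5 is sp3: 4 σ bonds, 4 electron-density regions.
C6 carries 4 σ bonds, giving a steric number of 4, so it is sp3.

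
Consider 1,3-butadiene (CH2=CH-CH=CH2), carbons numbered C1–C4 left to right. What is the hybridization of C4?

C4: 3 σ bonds, plus one π bond; 3 regions of electron density → sp2.

sp^2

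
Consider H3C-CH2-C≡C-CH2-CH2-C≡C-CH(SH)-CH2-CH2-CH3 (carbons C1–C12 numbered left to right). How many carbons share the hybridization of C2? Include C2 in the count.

8

C2 is sp3 (only σ bonds).
C1: sp3 ✓
C2: sp3 ✓
C3: sp
C4: sp
C5: sp3 ✓
C6: sp3 ✓
C7: sp
C8: sp
C9: sp3 ✓
C10: sp3 ✓
C11: sp3 ✓
C12: sp3 ✓
8 carbons are sp3.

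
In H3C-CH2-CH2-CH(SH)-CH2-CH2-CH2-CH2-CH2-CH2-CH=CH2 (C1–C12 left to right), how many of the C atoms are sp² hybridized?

C1: sp3
C2: sp3
C3: sp3
C4: sp3
C5: sp3
C6: sp3
C7: sp3
C8: sp3
C9: sp3
C10: sp3
C11: sp2 ✓
C12: sp2 ✓
C11, C12 → 2 sp2 carbons.

2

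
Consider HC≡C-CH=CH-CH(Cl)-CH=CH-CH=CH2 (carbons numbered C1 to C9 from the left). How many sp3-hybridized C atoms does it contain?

1

C1: sp
C2: sp
C3: sp2
C4: sp2
C5: sp3 ✓
C6: sp2
C7: sp2
C8: sp2
C9: sp2
C5 → 1 sp3 carbon.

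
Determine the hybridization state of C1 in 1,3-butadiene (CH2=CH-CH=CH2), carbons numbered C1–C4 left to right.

C1 (3 σ bonds, plus one π bond) has steric number 3: sp2.

sp^2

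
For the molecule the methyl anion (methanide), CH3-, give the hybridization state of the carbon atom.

sp^3

Three σ bonds + one lone pair = steric number 4 → sp3, pyramidal.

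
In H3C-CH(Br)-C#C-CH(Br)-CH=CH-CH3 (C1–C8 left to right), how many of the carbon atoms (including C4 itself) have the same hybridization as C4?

2

C4 is sp (two π bonds).
C1: sp3
C2: sp3
C3: sp ✓
C4: sp ✓
C5: sp3
C6: sp2
C7: sp2
C8: sp3
2 carbons are sp.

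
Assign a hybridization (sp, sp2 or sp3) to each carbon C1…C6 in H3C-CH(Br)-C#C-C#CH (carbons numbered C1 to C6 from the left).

C1 sp3, C2 sp3, C3 sp, C4 sp, C5 sp, C6 sp

C1 is sp3: 4 σ bonds, 4 electron-density regions.
C2 (4 σ bonds) has steric number 4: sp3.
C3 has 2 σ bonds, plus two π bonds: steric number 2 → sp.
C4 — 2 σ bonds, plus two π bonds. Steric number 2, so sp.
C5: 2 σ bonds, plus two π bonds — 2 electron domains, sp.
C6 has 2 σ bonds, plus two π bonds: steric number 2 → sp.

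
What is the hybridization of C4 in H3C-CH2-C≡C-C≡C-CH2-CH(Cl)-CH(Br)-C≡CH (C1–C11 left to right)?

C4: 2 σ bonds, plus two π bonds — 2 electron domains, sp.

sp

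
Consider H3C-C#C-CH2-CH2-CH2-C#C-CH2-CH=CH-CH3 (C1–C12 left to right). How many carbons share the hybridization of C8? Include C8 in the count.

4

C8 is sp (two π bonds).
C1: sp3
C2: sp ✓
C3: sp ✓
C4: sp3
C5: sp3
C6: sp3
C7: sp ✓
C8: sp ✓
C9: sp3
C10: sp2
C11: sp2
C12: sp3
4 carbons are sp.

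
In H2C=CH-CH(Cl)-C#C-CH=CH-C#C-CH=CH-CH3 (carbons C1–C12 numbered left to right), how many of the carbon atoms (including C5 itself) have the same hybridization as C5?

4

C5 is sp (two π bonds).
C1: sp2
C2: sp2
C3: sp3
C4: sp ✓
C5: sp ✓
C6: sp2
C7: sp2
C8: sp ✓
C9: sp ✓
C10: sp2
C11: sp2
C12: sp3
4 carbons are sp.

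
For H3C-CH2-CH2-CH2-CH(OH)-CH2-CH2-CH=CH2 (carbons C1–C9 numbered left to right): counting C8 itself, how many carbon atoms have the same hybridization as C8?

2

C8 is sp2 (one π bond).
C1: sp3
C2: sp3
C3: sp3
C4: sp3
C5: sp3
C6: sp3
C7: sp3
C8: sp2 ✓
C9: sp2 ✓
2 carbons are sp2.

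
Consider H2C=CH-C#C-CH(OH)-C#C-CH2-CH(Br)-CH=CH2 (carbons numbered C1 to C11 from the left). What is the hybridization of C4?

C4: 2 σ bonds, plus two π bonds — 2 electron domains, sp.

sp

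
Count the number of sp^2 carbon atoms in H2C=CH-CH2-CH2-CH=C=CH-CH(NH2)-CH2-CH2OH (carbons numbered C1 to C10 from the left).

4

C1: sp2 ✓
C2: sp2 ✓
C3: sp3
C4: sp3
C5: sp2 ✓
C6: sp
C7: sp2 ✓
C8: sp3
C9: sp3
C10: sp3
C1, C2, C5, C7 → 4 sp2 carbons.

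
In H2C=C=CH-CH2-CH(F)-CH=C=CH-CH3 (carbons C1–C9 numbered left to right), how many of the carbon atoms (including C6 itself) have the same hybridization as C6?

C6 is sp2 (one π bond).
C1: sp2 ✓
C2: sp
C3: sp2 ✓
C4: sp3
C5: sp3
C6: sp2 ✓
C7: sp
C8: sp2 ✓
C9: sp3
4 carbons are sp2.

4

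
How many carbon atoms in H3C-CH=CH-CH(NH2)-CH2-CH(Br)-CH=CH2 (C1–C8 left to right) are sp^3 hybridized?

4

C1: sp3 ✓
C2: sp2
C3: sp2
C4: sp3 ✓
C5: sp3 ✓
C6: sp3 ✓
C7: sp2
C8: sp2
C1, C4, C5, C6 → 4 sp3 carbons.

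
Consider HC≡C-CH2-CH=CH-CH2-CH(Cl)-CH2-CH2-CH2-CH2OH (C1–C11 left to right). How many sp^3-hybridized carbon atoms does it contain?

7

C1: sp
C2: sp
C3: sp3 ✓
C4: sp2
C5: sp2
C6: sp3 ✓
C7: sp3 ✓
C8: sp3 ✓
C9: sp3 ✓
C10: sp3 ✓
C11: sp3 ✓
C3, C6, C7, C8, C9, C10, C11 → 7 sp3 carbons.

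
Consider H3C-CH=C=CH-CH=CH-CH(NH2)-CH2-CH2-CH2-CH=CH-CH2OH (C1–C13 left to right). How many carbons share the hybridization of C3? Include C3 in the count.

C3 is sp (two π bonds).
C1: sp3
C2: sp2
C3: sp ✓
C4: sp2
C5: sp2
C6: sp2
C7: sp3
C8: sp3
C9: sp3
C10: sp3
C11: sp2
C12: sp2
C13: sp3
1 carbon is sp.

1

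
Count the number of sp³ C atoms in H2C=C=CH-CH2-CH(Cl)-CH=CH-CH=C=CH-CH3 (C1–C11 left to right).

3

C1: sp2
C2: sp
C3: sp2
C4: sp3 ✓
C5: sp3 ✓
C6: sp2
C7: sp2
C8: sp2
C9: sp
C10: sp2
C11: sp3 ✓
C4, C5, C11 → 3 sp3 carbons.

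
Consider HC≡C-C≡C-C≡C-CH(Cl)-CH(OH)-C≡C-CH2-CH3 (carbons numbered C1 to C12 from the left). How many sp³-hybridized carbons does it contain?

C1: sp
C2: sp
C3: sp
C4: sp
C5: sp
C6: sp
C7: sp3 ✓
C8: sp3 ✓
C9: sp
C10: sp
C11: sp3 ✓
C12: sp3 ✓
C7, C8, C11, C12 → 4 sp3 carbons.

4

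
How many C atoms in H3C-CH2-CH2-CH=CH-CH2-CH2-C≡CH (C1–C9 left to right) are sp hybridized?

2

C1: sp3
C2: sp3
C3: sp3
C4: sp2
C5: sp2
C6: sp3
C7: sp3
C8: sp ✓
C9: sp ✓
C8, C9 → 2 sp carbons.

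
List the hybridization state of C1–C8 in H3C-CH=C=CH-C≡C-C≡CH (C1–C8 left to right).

C1 sp3, C2 sp2, C3 sp, C4 sp2, C5 sp, C6 sp, C7 sp, C8 sp

C1 has 4 σ bonds: steric number 4 → sp3.
C2 — 3 σ bonds, plus one π bond. Steric number 3, so sp2.
C3 — 2 σ bonds, plus two π bonds. Steric number 2, so sp.
C4 — 3 σ bonds, plus one π bond. Steric number 3, so sp2.
C5 is sp: 2 σ bonds, plus two π bonds, 2 electron-density regions.
C6: 2 σ bonds, plus two π bonds — 2 electron domains, sp.
C7: 2 σ bonds, plus two π bonds; 2 regions of electron density → sp.
C8 is sp: 2 σ bonds, plus two π bonds, 2 electron-density regions.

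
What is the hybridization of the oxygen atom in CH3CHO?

sp2

The oxygen atom has 1 σ bond and 2 lone pairs, plus one π bond: steric number 3 → sp2.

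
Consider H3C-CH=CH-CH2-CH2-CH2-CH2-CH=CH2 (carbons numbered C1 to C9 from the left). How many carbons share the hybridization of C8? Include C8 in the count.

4

C8 is sp2 (one π bond).
C1: sp3
C2: sp2 ✓
C3: sp2 ✓
C4: sp3
C5: sp3
C6: sp3
C7: sp3
C8: sp2 ✓
C9: sp2 ✓
4 carbons are sp2.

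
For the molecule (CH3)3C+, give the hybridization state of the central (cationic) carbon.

Three σ bonds and an empty p orbital; no lone pair → steric number 3 → sp2 and planar.

sp^2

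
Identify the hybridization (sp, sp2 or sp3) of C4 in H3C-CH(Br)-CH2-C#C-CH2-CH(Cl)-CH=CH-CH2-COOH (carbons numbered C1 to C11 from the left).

sp

C4 is sp: 2 σ bonds, plus two π bonds, 2 electron-density regions.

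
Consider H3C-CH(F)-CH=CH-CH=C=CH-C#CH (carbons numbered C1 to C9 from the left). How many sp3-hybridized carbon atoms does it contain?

2

C1: sp3 ✓
C2: sp3 ✓
C3: sp2
C4: sp2
C5: sp2
C6: sp
C7: sp2
C8: sp
C9: sp
C1, C2 → 2 sp3 carbons.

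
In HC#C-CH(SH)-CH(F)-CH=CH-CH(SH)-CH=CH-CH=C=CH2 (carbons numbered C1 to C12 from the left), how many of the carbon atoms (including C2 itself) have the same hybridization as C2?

3

C2 is sp (two π bonds).
C1: sp ✓
C2: sp ✓
C3: sp3
C4: sp3
C5: sp2
C6: sp2
C7: sp3
C8: sp2
C9: sp2
C10: sp2
C11: sp ✓
C12: sp2
3 carbons are sp.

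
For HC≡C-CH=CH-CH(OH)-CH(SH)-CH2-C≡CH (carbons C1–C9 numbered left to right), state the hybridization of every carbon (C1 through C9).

C1 sp, C2 sp, C3 sp2, C4 sp2, C5 sp3, C6 sp3, C7 sp3, C8 sp, C9 sp

C1 has 2 σ bonds, plus two π bonds: steric number 2 → sp.
C2 (2 σ bonds, plus two π bonds) has steric number 2: sp.
C3: 3 σ bonds, plus one π bond; 3 regions of electron density → sp2.
C4: 3 σ bonds, plus one π bond — 3 electron domains, sp2.
C5: 4 σ bonds — 4 electron domains, sp3.
C6 — 4 σ bonds. Steric number 4, so sp3.
C7 is sp3: 4 σ bonds, 4 electron-density regions.
C8 — 2 σ bonds, plus two π bonds. Steric number 2, so sp.
C9: 2 σ bonds, plus two π bonds — 2 electron domains, sp.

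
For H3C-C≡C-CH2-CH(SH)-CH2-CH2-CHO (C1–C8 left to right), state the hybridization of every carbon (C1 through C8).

C1 is sp3: 4 σ bonds, 4 electron-density regions.
C2 — 2 σ bonds, plus two π bonds. Steric number 2, so sp.
C3 carries 2 σ bonds, plus two π bonds, giving a steric number of 2, so it is sp.
C4: 4 σ bonds — 4 electron domains, sp3.
C5 has 4 σ bonds: steric number 4 → sp3.
C6: 4 σ bonds; 4 regions of electron density → sp3.
C7 — 4 σ bonds. Steric number 4, so sp3.
C8: 3 σ bonds, plus one π bond; 3 regions of electron density → sp2.

C1 sp3, C2 sp, C3 sp, C4 sp3, C5 sp3, C6 sp3, C7 sp3, C8 sp2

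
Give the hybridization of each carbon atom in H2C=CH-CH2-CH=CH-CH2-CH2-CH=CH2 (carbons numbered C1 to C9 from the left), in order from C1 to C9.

C1 sp2, C2 sp2, C3 sp3, C4 sp2, C5 sp2, C6 sp3, C7 sp3, C8 sp2, C9 sp2

C1: 3 σ bonds, plus one π bond; 3 regions of electron density → sp2.
C2 — 3 σ bonds, plus one π bond. Steric number 3, so sp2.
C3: 4 σ bonds — 4 electron domains, sp3.
C4 (3 σ bonds, plus one π bond) has steric number 3: sp2.
C5 (3 σ bonds, plus one π bond) has steric number 3: sp2.
C6 carries 4 σ bonds, giving a steric number of 4, so it is sp3.
C7 — 4 σ bonds. Steric number 4, so sp3.
C8: 3 σ bonds, plus one π bond; 3 regions of electron density → sp2.
C9 (3 σ bonds, plus one π bond) has steric number 3: sp2.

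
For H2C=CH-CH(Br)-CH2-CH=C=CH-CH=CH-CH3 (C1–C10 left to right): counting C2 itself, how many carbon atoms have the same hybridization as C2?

6

C2 is sp2 (one π bond).
C1: sp2 ✓
C2: sp2 ✓
C3: sp3
C4: sp3
C5: sp2 ✓
C6: sp
C7: sp2 ✓
C8: sp2 ✓
C9: sp2 ✓
C10: sp3
6 carbons are sp2.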